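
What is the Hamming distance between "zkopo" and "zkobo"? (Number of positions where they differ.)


String 1: 'zkopo'
String 2: 'zkobo'
Compare each position: pos 0: 'z'=='z', pos 1: 'k'=='k', pos 2: 'o'=='o', pos 3: 'p'!='b', pos 4: 'o'=='o'
Differing positions: 1
Hamming distance: 1


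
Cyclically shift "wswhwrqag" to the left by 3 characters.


Input: 'wswhwrqag', shift = 3
Operation: split at index 3 and swap parts
Front part s[0:3] = 'wsw'
Back part s[3:] = 'hwrqag'
Rotated = back + front = 'hwrqag' + 'wsw'
Result: hwrqagwsw


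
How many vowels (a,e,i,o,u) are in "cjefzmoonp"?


Input string: 'cjefzmoonp'
Operation: count vowels (a, e, i, o, u)
Scan: s[0]='c', s[1]='j', s[2]='e' (vowel), s[3]='f', s[4]='z', s[5]='m', s[6]='o' (vowel), s[7]='o' (vowel), s[8]='n', s[9]='p'
Vowels found: 3
Result: 3


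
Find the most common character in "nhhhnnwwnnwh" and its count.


Input: 'nhhhnnwwnnwh'
Operation: tally each character
Counts: 'h':4, 'n':5, 'w':3
Maximum: 'n' appears 5 times


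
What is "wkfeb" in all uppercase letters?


Input string: 'wkfeb'
Operation: convert each letter to uppercase
Mapping: 'w'->'W', 'k'->'K', 'f'->'F', 'e'->'E', 'b'->'B'
Result: WKFEB


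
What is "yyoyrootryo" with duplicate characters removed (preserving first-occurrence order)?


Input: 'yyoyrootryo'
Operation: keep first occurrence of each character
Scan: s[0]='y' new -> keep; s[1]='y' seen -> skip; s[2]='o' new -> keep; s[3]='y' seen -> skip; s[4]='r' new -> keep; s[5]='o' seen -> skip; s[6]='o' seen -> skip; s[7]='t' new -> keep; s[8]='r' seen -> skip; s[9]='y' seen -> skip; s[10]='o' seen -> skip
Result: yort


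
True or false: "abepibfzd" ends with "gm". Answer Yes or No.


Input string: 'abepibfzd'
Suffix to check: 'gm'
Last 2 characters of input: 'zd'
Match: False
Result: No


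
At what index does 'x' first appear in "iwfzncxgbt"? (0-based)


Input string: 'iwfzncxgbt'
Target: 'x'
Scanning left to right: s[0]='i', s[1]='w', s[2]='f', s[3]='z', s[4]='n', s[5]='c', s[6]='x'
First match at index: 6


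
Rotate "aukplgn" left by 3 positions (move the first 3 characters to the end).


Input: 'aukplgn', shift = 3
Operation: split at index 3 and swap parts
Front part s[0:3] = 'auk'
Back part s[3:] = 'plgn'
Rotated = back + front = 'plgn' + 'auk'
Result: plgnauk


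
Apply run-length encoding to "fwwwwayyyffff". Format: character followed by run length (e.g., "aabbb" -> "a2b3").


Input: 'fwwwwayyyffff'
Operation: identify consecutive runs
Runs: 'f' -> f1, 'wwww' -> w4, 'a' -> a1, 'yyy' -> y3, 'ffff' -> f4
Encoded: f1w4a1y3f4


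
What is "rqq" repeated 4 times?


Input string: 'rqq'
Operation: repeat 4 times
Concatenation: 'rqq' + 'rqq' + 'rqq' + 'rqq'
Result: rqqrqqrqqrqq


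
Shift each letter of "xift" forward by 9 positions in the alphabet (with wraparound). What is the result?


Input: 'xift', shift = 9
Operation: for each letter, (position + 9) mod 26
Mapping: 'x'(23+9=32, 32 mod 26=6)->'g', 'i'(8+9=17)->'r', 'f'(5+9=14)->'o', 't'(19+9=28, 28 mod 26=2)->'c'
Result: groc


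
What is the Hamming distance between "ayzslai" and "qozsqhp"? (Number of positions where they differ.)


String 1: 'ayzslai'
String 2: 'qozsqhp'
Compare each position: pos 0: 'a'!='q', pos 1: 'y'!='o', pos 2: 'z'=='z', pos 3: 's'=='s', pos 4: 'l'!='q', pos 5: 'a'!='h', pos 6: 'i'!='p'
Differing positions: 5
Hamming distance: 5


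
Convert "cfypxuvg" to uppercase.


Input string: 'cfypxuvg'
Operation: convert each letter to uppercase
Mapping: 'c'->'C', 'f'->'F', 'y'->'Y', 'p'->'P', 'x'->'X', 'u'->'U', 'v'->'V', 'g'->'G'
Result: CFYPXUVG


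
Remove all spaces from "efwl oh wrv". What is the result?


Input string: 'efwl oh wrv'
Operation: remove all spaces
Words: 'efwl', 'oh', 'wrv'
Join without spaces: efwlohwrv


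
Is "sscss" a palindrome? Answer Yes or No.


Input string: 'sscss'
Reversed: 'sscss'
Compare pairs: s[0]='s' vs s[4]='s' (match), s[1]='s' vs s[3]='s' (match)
Palindrome: Yes


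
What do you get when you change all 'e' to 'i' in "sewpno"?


Input string: 'sewpno'
Operation: replace 'e' with 'i'
Positions of 'e': 1
After replacement: siwpno


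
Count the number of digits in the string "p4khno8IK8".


Input string: 'p4khno8IK8'
Operation: count digit characters (0-9)
Scan: 'p', '4'(digit), 'k', 'h', 'n', 'o', '8'(digit), 'I', 'K', '8'(digit)
Digits found: 3
Result: 3


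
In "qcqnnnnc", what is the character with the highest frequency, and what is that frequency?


Input: 'qcqnnnnc'
Operation: tally each character
Counts: 'c':2, 'n':4, 'q':2
Maximum: 'n' appears 4 times


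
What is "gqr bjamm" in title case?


Input string: 'gqr bjamm'
Operation: capitalize first letter of each word
Word transformations: 'gqr'->'Gqr', 'bjamm'->'Bjamm'
Result: Gqr Bjamm


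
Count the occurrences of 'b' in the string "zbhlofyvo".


Input string: 'zbhlofyvo'
Target character: 'b'
Scan each position: s[1]='b'
Matches found at indices: 1
Total: 1


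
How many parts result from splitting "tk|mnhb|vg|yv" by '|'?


Input string: 'tk|mnhb|vg|yv'
Delimiter: '|'
Split result: 'tk', 'mnhb', 'vg', 'yv'
Number of parts: 4


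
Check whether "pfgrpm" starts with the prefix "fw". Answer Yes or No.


Input string: 'pfgrpm'
Prefix to check: 'fw'
First 2 characters of input: 'pf'
Match: False
Result: No


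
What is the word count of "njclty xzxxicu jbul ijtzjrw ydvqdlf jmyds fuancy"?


Input string: 'njclty xzxxicu jbul ijtzjrw ydvqdlf jmyds fuancy'
Operation: split by spaces
Words found: 'njclty', 'xzxxicu', 'jbul', 'ijtzjrw', 'ydvqdlf', 'jmyds', 'fuancy'
Word count: 7


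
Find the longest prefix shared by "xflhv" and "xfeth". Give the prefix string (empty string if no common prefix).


String 1: 'xflhv'
String 2: 'xfeth'
Compare position by position:
pos 0: 'x' vs 'x' match
pos 1: 'f' vs 'f' match
pos 2: 'l' vs 'e' differ -> stop
Longest common prefix: "xf" (length 2)


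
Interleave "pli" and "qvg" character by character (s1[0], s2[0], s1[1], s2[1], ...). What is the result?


String 1: 'pli'
String 2: 'qvg'
Operation: alternate characters
Pairs: 'p'+'q', 'l'+'v', 'i'+'g'
Result: pqlvig


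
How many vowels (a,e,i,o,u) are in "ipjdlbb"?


Input string: 'ipjdlbb'
Operation: count vowels (a, e, i, o, u)
Scan: s[0]='i' (vowel), s[1]='p', s[2]='j', s[3]='d', s[4]='l', s[5]='b', s[6]='b'
Vowels found: 1
Result: 1


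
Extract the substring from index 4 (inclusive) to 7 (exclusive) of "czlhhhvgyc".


Input string: 'czlhhhvgyc'
Operation: slice [4:7]
Extract characters: s[4]='h', s[5]='h', s[6]='v'
Result: hhv


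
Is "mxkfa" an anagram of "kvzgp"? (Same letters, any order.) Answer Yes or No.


String 1: 'kvzgp' -> sorted: 'gkpvz'
String 2: 'mxkfa' -> sorted: 'afkmx'
Compare sorted forms: 'gkpvz' != 'afkmx'
Anagram: No


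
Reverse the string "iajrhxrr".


Input string: 'iajrhxrr'
Operation: reverse character order
Original order: 'i' -> 'a' -> 'j' -> 'r' -> 'h' -> 'x' -> 'r' -> 'r'
Reversed order: 'r' -> 'r' -> 'x' -> 'h' -> 'r' -> 'j' -> 'a' -> 'i'
Result: rrxhrjai


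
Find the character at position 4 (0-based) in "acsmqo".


Input string: 'acsmqo'
Operation: get character at index 4
Index mapping: s[0]='a', s[1]='c', s[2]='s', s[3]='m', s[4]='q'
Result: 'q'


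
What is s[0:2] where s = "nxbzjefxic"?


Input string: 'nxbzjefxic'
Operation: slice [0:2]
Extract characters: s[0]='n', s[1]='x'
Result: nx


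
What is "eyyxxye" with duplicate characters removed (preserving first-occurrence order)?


Input: 'eyyxxye'
Operation: keep first occurrence of each character
Scan: s[0]='e' new -> keep; s[1]='y' new -> keep; s[2]='y' seen -> skip; s[3]='x' new -> keep; s[4]='x' seen -> skip; s[5]='y' seen -> skip; s[6]='e' seen -> skip
Result: eyx


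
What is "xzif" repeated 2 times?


Input string: 'xzif'
Operation: repeat 2 times
Concatenation: 'xzif' + 'xzif'
Result: xzifxzif


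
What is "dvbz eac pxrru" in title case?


Input string: 'dvbz eac pxrru'
Operation: capitalize first letter of each word
Word transformations: 'dvbz'->'Dvbz', 'eac'->'Eac', 'pxrru'->'Pxrru'
Result: Dvbz Eac Pxrru


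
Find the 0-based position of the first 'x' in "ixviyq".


Input string: 'ixviyq'
Target: 'x'
Scanning left to right: s[0]='i', s[1]='x'
First match at index: 1


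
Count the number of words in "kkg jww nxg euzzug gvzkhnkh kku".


Input string: 'kkg jww nxg euzzug gvzkhnkh kku'
Operation: split by spaces
Words found: 'kkg', 'jww', 'nxg', 'euzzug', 'gvzkhnkh', 'kku'
Word count: 6


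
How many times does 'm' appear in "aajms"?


Input string: 'aajms'
Target character: 'm'
Scan each position: s[3]='m'
Matches found at indices: 3
Total: 1


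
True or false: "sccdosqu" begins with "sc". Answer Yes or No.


Input string: 'sccdosqu'
Prefix to check: 'sc'
First 2 characters of input: 'sc'
Match: True
Result: Yes


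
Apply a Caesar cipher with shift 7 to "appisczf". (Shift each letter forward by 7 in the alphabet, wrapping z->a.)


Input: 'appisczf', shift = 7
Operation: for each letter, (position + 7) mod 26
Mapping: 'a'(0+7=7)->'h', 'p'(15+7=22)->'w', 'p'(15+7=22)->'w', 'i'(8+7=15)->'p', 's'(18+7=25)->'z', 'c'(2+7=9)->'j', 'z'(25+7=32, 32 mod 26=6)->'g', 'f'(5+7=12)->'m'
Result: hwwpzjgm


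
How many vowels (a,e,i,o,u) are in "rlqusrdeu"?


Input string: 'rlqusrdeu'
Operation: count vowels (a, e, i, o, u)
Scan: s[0]='r', s[1]='l', s[2]='q', s[3]='u' (vowel), s[4]='s', s[5]='r', s[6]='d', s[7]='e' (vowel), s[8]='u' (vowel)
Vowels found: 3
Result: 3


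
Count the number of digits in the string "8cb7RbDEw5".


Input string: '8cb7RbDEw5'
Operation: count digit characters (0-9)
Scan: '8'(digit), 'c', 'b', '7'(digit), 'R', 'b', 'D', 'E', 'w', '5'(digit)
Digits found: 3
Result: 3


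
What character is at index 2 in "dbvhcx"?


Input string: 'dbvhcx'
Operation: get character at index 2
Index mapping: s[0]='d', s[1]='b', s[2]='v'
Result: 'v'


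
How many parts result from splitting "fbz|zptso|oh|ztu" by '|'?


Input string: 'fbz|zptso|oh|ztu'
Delimiter: '|'
Split result: 'fbz', 'zptso', 'oh', 'ztu'
Number of parts: 4


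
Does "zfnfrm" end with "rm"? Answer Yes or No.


Input string: 'zfnfrm'
Suffix to check: 'rm'
Last 2 characters of input: 'rm'
Match: True
Result: Yes


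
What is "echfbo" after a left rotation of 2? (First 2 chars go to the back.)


Input: 'echfbo', shift = 2
Operation: split at index 2 and swap parts
Front part s[0:2] = 'ec'
Back part s[2:] = 'hfbo'
Rotated = back + front = 'hfbo' + 'ec'
Result: hfboec


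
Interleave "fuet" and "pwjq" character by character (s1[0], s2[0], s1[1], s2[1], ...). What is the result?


String 1: 'fuet'
String 2: 'pwjq'
Operation: alternate characters
Pairs: 'f'+'p', 'u'+'w', 'e'+'j', 't'+'q'
Result: fpuwejtq


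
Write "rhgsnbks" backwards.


Input string: 'rhgsnbks'
Operation: reverse character order
Original order: 'r' -> 'h' -> 'g' -> 's' -> 'n' -> 'b' -> 'k' -> 's'
Reversed order: 's' -> 'k' -> 'b' -> 'n' -> 's' -> 'g' -> 'h' -> 'r'
Result: skbnsghr


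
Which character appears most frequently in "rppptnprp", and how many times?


Input: 'rppptnprp'
Operation: tally each character
Counts: 'n':1, 'p':5, 'r':2, 't':1
Maximum: 'p' appears 5 times


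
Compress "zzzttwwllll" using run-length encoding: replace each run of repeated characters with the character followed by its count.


Input: 'zzzttwwllll'
Operation: identify consecutive runs
Runs: 'zzz' -> z3, 'tt' -> t2, 'ww' -> w2, 'llll' -> l4
Encoded: z3t2w2l4


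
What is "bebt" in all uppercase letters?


Input string: 'bebt'
Operation: convert each letter to uppercase
Mapping: 'b'->'B', 'e'->'E', 'b'->'B', 't'->'T'
Result: BEBT


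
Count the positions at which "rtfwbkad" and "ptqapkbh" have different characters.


String 1: 'rtfwbkad'
String 2: 'ptqapkbh'
Compare each position: pos 0: 'r'!='p', pos 1: 't'=='t', pos 2: 'f'!='q', pos 3: 'w'!='a', pos 4: 'b'!='p', pos 5: 'k'=='k', pos 6: 'a'!='b', pos 7: 'd'!='h'
Differing positions: 6
Hamming distance: 6


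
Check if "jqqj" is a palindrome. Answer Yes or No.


Input string: 'jqqj'
Reversed: 'jqqj'
Compare pairs: s[0]='j' vs s[3]='j' (match), s[1]='q' vs s[2]='q' (match)
Palindrome: Yes


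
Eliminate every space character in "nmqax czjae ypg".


Input string: 'nmqax czjae ypg'
Operation: remove all spaces
Words: 'nmqax', 'czjae', 'ypg'
Join without spaces: nmqaxczjaeypg


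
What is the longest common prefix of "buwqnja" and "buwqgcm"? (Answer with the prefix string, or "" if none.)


String 1: 'buwqnja'
String 2: 'buwqgcm'
Compare position by position:
pos 0: 'b' vs 'b' match
pos 1: 'u' vs 'u' match
pos 2: 'w' vs 'w' match
pos 3: 'q' vs 'q' match
pos 4: 'n' vs 'g' differ -> stop
Longest common prefix: "buwq" (length 4)


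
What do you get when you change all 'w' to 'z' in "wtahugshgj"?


Input string: 'wtahugshgj'
Operation: replace 'w' with 'z'
Positions of 'w': 0
After replacement: ztahugshgj


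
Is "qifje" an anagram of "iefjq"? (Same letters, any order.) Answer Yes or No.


String 1: 'iefjq' -> sorted: 'efijq'
String 2: 'qifje' -> sorted: 'efijq'
Compare sorted forms: 'efijq' == 'efijq'
Anagram: Yes


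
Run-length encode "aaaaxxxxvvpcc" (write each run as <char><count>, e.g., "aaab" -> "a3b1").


Input: 'aaaaxxxxvvpcc'
Operation: identify consecutive runs
Runs: 'aaaa' -> a4, 'xxxx' -> x4, 'vv' -> v2, 'p' -> p1, 'cc' -> c2
Encoded: a4x4v2p1c2


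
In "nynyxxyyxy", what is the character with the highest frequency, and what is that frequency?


Input: 'nynyxxyyxy'
Operation: tally each character
Counts: 'n':2, 'x':3, 'y':5
Maximum: 'y' appears 5 times


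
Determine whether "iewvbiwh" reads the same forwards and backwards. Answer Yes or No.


Input string: 'iewvbiwh'
Reversed: 'hwibvwei'
Compare pairs: s[0]='i' vs s[7]='h' (mismatch), s[1]='e' vs s[6]='w' (mismatch), s[2]='w' vs s[5]='i' (mismatch), s[3]='v' vs s[4]='b' (mismatch)
Palindrome: No


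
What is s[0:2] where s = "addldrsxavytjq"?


Input string: 'addldrsxavytjq'
Operation: slice [0:2]
Extract characters: s[0]='a', s[1]='d'
Result: ad


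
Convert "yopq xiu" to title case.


Input string: 'yopq xiu'
Operation: capitalize first letter of each word
Word transformations: 'yopq'->'Yopq', 'xiu'->'Xiu'
Result: Yopq Xiu


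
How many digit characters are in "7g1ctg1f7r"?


Input string: '7g1ctg1f7r'
Operation: count digit characters (0-9)
Scan: '7'(digit), 'g', '1'(digit), 'c', 't', 'g', '1'(digit), 'f', '7'(digit), 'r'
Digits found: 4
Result: 4


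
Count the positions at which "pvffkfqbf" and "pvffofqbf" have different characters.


String 1: 'pvffkfqbf'
String 2: 'pvffofqbf'
Compare each position: pos 0: 'p'=='p', pos 1: 'v'=='v', pos 2: 'f'=='f', pos 3: 'f'=='f', pos 4: 'k'!='o', pos 5: 'f'=='f', pos 6: 'q'=='q', pos 7: 'b'=='b', pos 8: 'f'=='f'
Differing positions: 1
Hamming distance: 1


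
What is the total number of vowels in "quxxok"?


Input string: 'quxxok'
Operation: count vowels (a, e, i, o, u)
Scan: s[0]='q', s[1]='u' (vowel), s[2]='x', s[3]='x', s[4]='o' (vowel), s[5]='k'
Vowels found: 2
Result: 2


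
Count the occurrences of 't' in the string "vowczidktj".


Input string: 'vowczidktj'
Target character: 't'
Scan each position: s[8]='t'
Matches found at indices: 8
Total: 1


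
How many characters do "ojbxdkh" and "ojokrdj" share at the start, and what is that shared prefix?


String 1: 'ojbxdkh'
String 2: 'ojokrdj'
Compare position by position:
pos 0: 'o' vs 'o' match
pos 1: 'j' vs 'j' match
pos 2: 'b' vs 'o' differ -> stop
Longest common prefix: "oj" (length 2)


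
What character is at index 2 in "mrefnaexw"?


Input string: 'mrefnaexw'
Operation: get character at index 2
Index mapping: s[0]='m', s[1]='r', s[2]='e'
Result: 'e'


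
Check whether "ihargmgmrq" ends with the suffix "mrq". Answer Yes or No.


Input string: 'ihargmgmrq'
Suffix to check: 'mrq'
Last 3 characters of input: 'mrq'
Match: True
Result: Yes


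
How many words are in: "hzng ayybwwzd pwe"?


Input string: 'hzng ayybwwzd pwe'
Operation: split by spaces
Words found: 'hzng', 'ayybwwzd', 'pwe'
Word count: 3


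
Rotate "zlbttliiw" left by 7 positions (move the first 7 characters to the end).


Input: 'zlbttliiw', shift = 7
Operation: split at index 7 and swap parts
Front part s[0:7] = 'zlbttli'
Back part s[7:] = 'iw'
Rotated = back + front = 'iw' + 'zlbttli'
Result: iwzlbttli


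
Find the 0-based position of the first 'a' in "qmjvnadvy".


Input string: 'qmjvnadvy'
Target: 'a'
Scanning left to right: s[0]='q', s[1]='m', s[2]='j', s[3]='v', s[4]='n', s[5]='a'
First match at index: 5


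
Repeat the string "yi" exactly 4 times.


Input string: 'yi'
Operation: repeat 4 times
Concatenation: 'yi' + 'yi' + 'yi' + 'yi'
Result: yiyiyiyi


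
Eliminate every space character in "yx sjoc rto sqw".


Input string: 'yx sjoc rto sqw'
Operation: remove all spaces
Words: 'yx', 'sjoc', 'rto', 'sqw'
Join without spaces: yxsjocrtosqw


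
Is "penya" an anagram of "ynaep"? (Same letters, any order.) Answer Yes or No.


String 1: 'ynaep' -> sorted: 'aenpy'
String 2: 'penya' -> sorted: 'aenpy'
Compare sorted forms: 'aenpy' == 'aenpy'
Anagram: Yes


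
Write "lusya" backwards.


Input string: 'lusya'
Operation: reverse character order
Original order: 'l' -> 'u' -> 's' -> 'y' -> 'a'
Reversed order: 'a' -> 'y' -> 's' -> 'u' -> 'l'
Result: aysul


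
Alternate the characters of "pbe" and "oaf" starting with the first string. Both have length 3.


String 1: 'pbe'
String 2: 'oaf'
Operation: alternate characters
Pairs: 'p'+'o', 'b'+'a', 'e'+'f'
Result: pobaef


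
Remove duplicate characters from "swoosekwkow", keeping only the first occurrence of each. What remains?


Input: 'swoosekwkow'
Operation: keep first occurrence of each character
Scan: s[0]='s' new -> keep; s[1]='w' new -> keep; s[2]='o' new -> keep; s[3]='o' seen -> skip; s[4]='s' seen -> skip; s[5]='e' new -> keep; s[6]='k' new -> keep; s[7]='w' seen -> skip; s[8]='k' seen -> skip; s[9]='o' seen -> skip; s[10]='w' seen -> skip
Result: swoek


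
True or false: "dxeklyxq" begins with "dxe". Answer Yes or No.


Input string: 'dxeklyxq'
Prefix to check: 'dxe'
First 3 characters of input: 'dxe'
Match: True
Result: Yes


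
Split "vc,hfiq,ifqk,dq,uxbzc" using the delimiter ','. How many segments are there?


Input string: 'vc,hfiq,ifqk,dq,uxbzc'
Delimiter: ','
Split result: 'vc', 'hfiq', 'ifqk', 'dq', 'uxbzc'
Number of parts: 5


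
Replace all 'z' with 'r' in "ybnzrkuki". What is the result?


Input string: 'ybnzrkuki'
Operation: replace 'z' with 'r'
Positions of 'z': 3
After replacement: ybnrrkuki


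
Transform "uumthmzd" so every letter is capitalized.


Input string: 'uumthmzd'
Operation: convert each letter to uppercase
Mapping: 'u'->'U', 'u'->'U', 'm'->'M', 't'->'T', 'h'->'H', 'm'->'M', 'z'->'Z', 'd'->'D'
Result: UUMTHMZD


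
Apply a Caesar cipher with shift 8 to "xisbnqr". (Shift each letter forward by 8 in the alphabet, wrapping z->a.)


Input: 'xisbnqr', shift = 8
Operation: for each letter, (position + 8) mod 26
Mapping: 'x'(23+8=31, 31 mod 26=5)->'f', 'i'(8+8=16)->'q', 's'(18+8=26, 26 mod 26=0)->'a', 'b'(1+8=9)->'j', 'n'(13+8=21)->'v', 'q'(16+8=24)->'y', 'r'(17+8=25)->'z'
Result: fqajvyz


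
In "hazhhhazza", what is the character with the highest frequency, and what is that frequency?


Input: 'hazhhhazza'
Operation: tally each character
Counts: 'a':3, 'h':4, 'z':3
Maximum: 'h' appears 4 times


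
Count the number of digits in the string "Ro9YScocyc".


Input string: 'Ro9YScocyc'
Operation: count digit characters (0-9)
Scan: 'R', 'o', '9'(digit), 'Y', 'S', 'c', 'o', 'c', 'y', 'c'
Digits found: 1
Result: 1


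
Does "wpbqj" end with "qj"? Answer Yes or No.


Input string: 'wpbqj'
Suffix to check: 'qj'
Last 2 characters of input: 'qj'
Match: True
Result: Yes


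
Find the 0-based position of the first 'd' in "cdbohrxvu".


Input string: 'cdbohrxvu'
Target: 'd'
Scanning left to right: s[0]='c', s[1]='d'
First match at index: 1


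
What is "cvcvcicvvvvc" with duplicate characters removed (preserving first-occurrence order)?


Input: 'cvcvcicvvvvc'
Operation: keep first occurrence of each character
Scan: s[0]='c' new -> keep; s[1]='v' new -> keep; s[2]='c' seen -> skip; s[3]='v' seen -> skip; s[4]='c' seen -> skip; s[5]='i' new -> keep; s[6]='c' seen -> skip; s[7]='v' seen -> skip; s[8]='v' seen -> skip; s[9]='v' seen -> skip; s[10]='v' seen -> skip; s[11]='c' seen -> skip
Result: cvi


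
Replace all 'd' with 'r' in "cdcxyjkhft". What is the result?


Input string: 'cdcxyjkhft'
Operation: replace 'd' with 'r'
Positions of 'd': 1
After replacement: crcxyjkhft


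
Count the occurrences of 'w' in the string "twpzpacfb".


Input string: 'twpzpacfb'
Target character: 'w'
Scan each position: s[1]='w'
Matches found at indices: 1
Total: 1


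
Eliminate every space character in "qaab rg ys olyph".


Input string: 'qaab rg ys olyph'
Operation: remove all spaces
Words: 'qaab', 'rg', 'ys', 'olyph'
Join without spaces: qaabrgysolyph


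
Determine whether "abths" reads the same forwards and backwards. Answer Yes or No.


Input string: 'abths'
Reversed: 'shtba'
Compare pairs: s[0]='a' vs s[4]='s' (mismatch), s[1]='b' vs s[3]='h' (mismatch)
Palindrome: No


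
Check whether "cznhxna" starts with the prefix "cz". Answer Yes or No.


Input string: 'cznhxna'
Prefix to check: 'cz'
First 2 characters of input: 'cz'
Match: True
Result: Yes


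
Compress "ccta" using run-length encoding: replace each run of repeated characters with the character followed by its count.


Input: 'ccta'
Operation: identify consecutive runs
Runs: 'cc' -> c2, 't' -> t1, 'a' -> a1
Encoded: c2t1a1


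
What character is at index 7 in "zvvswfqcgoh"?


Input string: 'zvvswfqcgoh'
Operation: get character at index 7
Index mapping: s[0]='z', s[1]='v', s[2]='v', s[3]='s', s[4]='w', s[5]='f', s[6]='q', s[7]='c'
Result: 'c'


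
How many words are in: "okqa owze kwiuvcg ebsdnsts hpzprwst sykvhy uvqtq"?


Input string: 'okqa owze kwiuvcg ebsdnsts hpzprwst sykvhy uvqtq'
Operation: split by spaces
Words found: 'okqa', 'owze', 'kwiuvcg', 'ebsdnsts', 'hpzprwst', 'sykvhy', 'uvqtq'
Word count: 7


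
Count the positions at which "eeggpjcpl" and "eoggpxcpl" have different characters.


String 1: 'eeggpjcpl'
String 2: 'eoggpxcpl'
Compare each position: pos 0: 'e'=='e', pos 1: 'e'!='o', pos 2: 'g'=='g', pos 3: 'g'=='g', pos 4: 'p'=='p', pos 5: 'j'!='x', pos 6: 'c'=='c', pos 7: 'p'=='p', pos 8: 'l'=='l'
Differing positions: 2
Hamming distance: 2


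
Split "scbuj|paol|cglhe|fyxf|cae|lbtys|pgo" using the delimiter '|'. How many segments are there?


Input string: 'scbuj|paol|cglhe|fyxf|cae|lbtys|pgo'
Delimiter: '|'
Split result: 'scbuj', 'paol', 'cglhe', 'fyxf', 'cae', 'lbtys', 'pgo'
Number of parts: 7


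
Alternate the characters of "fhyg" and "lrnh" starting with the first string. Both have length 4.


String 1: 'fhyg'
String 2: 'lrnh'
Operation: alternate characters
Pairs: 'f'+'l', 'h'+'r', 'y'+'n', 'g'+'h'
Result: flhryngh


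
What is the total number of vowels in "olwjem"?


Input string: 'olwjem'
Operation: count vowels (a, e, i, o, u)
Scan: s[0]='o' (vowel), s[1]='l', s[2]='w', s[3]='j', s[4]='e' (vowel), s[5]='m'
Vowels found: 2
Result: 2


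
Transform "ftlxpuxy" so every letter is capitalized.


Input string: 'ftlxpuxy'
Operation: convert each letter to uppercase
Mapping: 'f'->'F', 't'->'T', 'l'->'L', 'x'->'X', 'p'->'P', 'u'->'U', 'x'->'X', 'y'->'Y'
Result: FTLXPUXY


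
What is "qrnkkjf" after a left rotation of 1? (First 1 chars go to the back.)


Input: 'qrnkkjf', shift = 1
Operation: split at index 1 and swap parts
Front part s[0:1] = 'q'
Back part s[1:] = 'rnkkjf'
Rotated = back + front = 'rnkkjf' + 'q'
Result: rnkkjfq


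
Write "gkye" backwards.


Input string: 'gkye'
Operation: reverse character order
Original order: 'g' -> 'k' -> 'y' -> 'e'
Reversed order: 'e' -> 'y' -> 'k' -> 'g'
Result: eykg


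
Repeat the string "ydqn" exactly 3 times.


Input string: 'ydqn'
Operation: repeat 3 times
Concatenation: 'ydqn' + 'ydqn' + 'ydqn'
Result: ydqnydqnydqn


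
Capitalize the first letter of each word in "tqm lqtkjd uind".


Input string: 'tqm lqtkjd uind'
Operation: capitalize first letter of each word
Word transformations: 'tqm'->'Tqm', 'lqtkjd'->'Lqtkjd', 'uind'->'Uind'
Result: Tqm Lqtkjd Uind


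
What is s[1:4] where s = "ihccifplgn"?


Input string: 'ihccifplgn'
Operation: slice [1:4]
Extract characters: s[1]='h', s[2]='c', s[3]='c'
Result: hcc


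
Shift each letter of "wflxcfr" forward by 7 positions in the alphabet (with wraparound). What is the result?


Input: 'wflxcfr', shift = 7
Operation: for each letter, (position + 7) mod 26
Mapping: 'w'(22+7=29, 29 mod 26=3)->'d', 'f'(5+7=12)->'m', 'l'(11+7=18)->'s', 'x'(23+7=30, 30 mod 26=4)->'e', 'c'(2+7=9)->'j', 'f'(5+7=12)->'m', 'r'(17+7=24)->'y'
Result: dmsejmy


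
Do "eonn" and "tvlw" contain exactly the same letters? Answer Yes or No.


String 1: 'eonn' -> sorted: 'enno'
String 2: 'tvlw' -> sorted: 'ltvw'
Compare sorted forms: 'enno' != 'ltvw'
Anagram: No


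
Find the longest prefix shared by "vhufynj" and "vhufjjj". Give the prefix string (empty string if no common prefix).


String 1: 'vhufynj'
String 2: 'vhufjjj'
Compare position by position:
pos 0: 'v' vs 'v' match
pos 1: 'h' vs 'h' match
pos 2: 'u' vs 'u' match
pos 3: 'f' vs 'f' match
pos 4: 'y' vs 'j' differ -> stop
Longest common prefix: "vhuf" (length 4)


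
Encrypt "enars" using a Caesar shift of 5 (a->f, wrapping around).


Input: 'enars', shift = 5
Operation: for each letter, (position + 5) mod 26
Mapping: 'e'(4+5=9)->'j', 'n'(13+5=18)->'s', 'a'(0+5=5)->'f', 'r'(17+5=22)->'w', 's'(18+5=23)->'x'
Result: jsfwx


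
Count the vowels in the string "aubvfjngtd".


Input string: 'aubvfjngtd'
Operation: count vowels (a, e, i, o, u)
Scan: s[0]='a' (vowel), s[1]='u' (vowel), s[2]='b', s[3]='v', s[4]='f', s[5]='j', s[6]='n', s[7]='g', s[8]='t', s[9]='d'
Vowels found: 2
Result: 2


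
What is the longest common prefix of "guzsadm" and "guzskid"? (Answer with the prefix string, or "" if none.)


String 1: 'guzsadm'
String 2: 'guzskid'
Compare position by position:
pos 0: 'g' vs 'g' match
pos 1: 'u' vs 'u' match
pos 2: 'z' vs 'z' match
pos 3: 's' vs 's' match
pos 4: 'a' vs 'k' differ -> stop
Longest common prefix: "guzs" (length 4)


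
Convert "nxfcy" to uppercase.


Input string: 'nxfcy'
Operation: convert each letter to uppercase
Mapping: 'n'->'N', 'x'->'X', 'f'->'F', 'c'->'C', 'y'->'Y'
Result: NXFCY


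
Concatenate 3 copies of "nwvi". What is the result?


Input string: 'nwvi'
Operation: repeat 3 times
Concatenation: 'nwvi' + 'nwvi' + 'nwvi'
Result: nwvinwvinwvi


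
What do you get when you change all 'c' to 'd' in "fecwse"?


Input string: 'fecwse'
Operation: replace 'c' with 'd'
Positions of 'c': 2
After replacement: fedwse


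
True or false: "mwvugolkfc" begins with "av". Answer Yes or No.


Input string: 'mwvugolkfc'
Prefix to check: 'av'
First 2 characters of input: 'mw'
Match: False
Result: No


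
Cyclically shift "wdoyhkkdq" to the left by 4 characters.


Input: 'wdoyhkkdq', shift = 4
Operation: split at index 4 and swap parts
Front part s[0:4] = 'wdoy'
Back part s[4:] = 'hkkdq'
Rotated = back + front = 'hkkdq' + 'wdoy'
Result: hkkdqwdoy


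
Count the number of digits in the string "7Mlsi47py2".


Input string: '7Mlsi47py2'
Operation: count digit characters (0-9)
Scan: '7'(digit), 'M', 'l', 's', 'i', '4'(digit), '7'(digit), 'p', 'y', '2'(digit)
Digits found: 4
Result: 4


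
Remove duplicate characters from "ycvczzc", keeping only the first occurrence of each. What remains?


Input: 'ycvczzc'
Operation: keep first occurrence of each character
Scan: s[0]='y' new -> keep; s[1]='c' new -> keep; s[2]='v' new -> keep; s[3]='c' seen -> skip; s[4]='z' new -> keep; s[5]='z' seen -> skip; s[6]='c' seen -> skip
Result: ycvz


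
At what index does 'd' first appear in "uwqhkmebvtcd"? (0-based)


Input string: 'uwqhkmebvtcd'
Target: 'd'
Scanning left to right: s[0]='u', s[1]='w', s[2]='q', s[3]='h', s[4]='k', s[5]='m', s[6]='e', s[7]='b', s[8]='v', s[9]='t', s[10]='c', s[11]='d'
First match at index: 11


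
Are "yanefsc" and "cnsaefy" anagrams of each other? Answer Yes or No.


String 1: 'yanefsc' -> sorted: 'acefnsy'
String 2: 'cnsaefy' -> sorted: 'acefnsy'
Compare sorted forms: 'acefnsy' == 'acefnsy'
Anagram: Yes


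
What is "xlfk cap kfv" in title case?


Input string: 'xlfk cap kfv'
Operation: capitalize first letter of each word
Word transformations: 'xlfk'->'Xlfk', 'cap'->'Cap', 'kfv'->'Kfv'
Result: Xlfk Cap Kfv


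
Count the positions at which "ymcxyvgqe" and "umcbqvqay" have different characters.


String 1: 'ymcxyvgqe'
String 2: 'umcbqvqay'
Compare each position: pos 0: 'y'!='u', pos 1: 'm'=='m', pos 2: 'c'=='c', pos 3: 'x'!='b', pos 4: 'y'!='q', pos 5: 'v'=='v', pos 6: 'g'!='q', pos 7: 'q'!='a', pos 8: 'e'!='y'
Differing positions: 6
Hamming distance: 6


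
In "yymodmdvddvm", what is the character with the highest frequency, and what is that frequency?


Input: 'yymodmdvddvm'
Operation: tally each character
Counts: 'd':4, 'm':3, 'o':1, 'v':2, 'y':2
Maximum: 'd' appears 4 times


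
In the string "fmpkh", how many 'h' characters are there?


Input string: 'fmpkh'
Target character: 'h'
Scan each position: s[4]='h'
Matches found at indices: 4
Total: 1


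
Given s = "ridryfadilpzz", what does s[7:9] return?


Input string: 'ridryfadilpzz'
Operation: slice [7:9]
Extract characters: s[7]='d', s[8]='i'
Result: di


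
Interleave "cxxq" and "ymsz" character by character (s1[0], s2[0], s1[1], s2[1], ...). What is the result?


String 1: 'cxxq'
String 2: 'ymsz'
Operation: alternate characters
Pairs: 'c'+'y', 'x'+'m', 'x'+'s', 'q'+'z'
Result: cyxmxsqz


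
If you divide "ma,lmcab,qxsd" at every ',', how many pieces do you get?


Input string: 'ma,lmcab,qxsd'
Delimiter: ','
Split result: 'ma', 'lmcab', 'qxsd'
Number of parts: 3


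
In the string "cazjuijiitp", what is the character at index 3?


Input string: 'cazjuijiitp'
Operation: get character at index 3
Index mapping: s[0]='c', s[1]='a', s[2]='z', s[3]='j'
Result: 'j'


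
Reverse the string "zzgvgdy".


Input string: 'zzgvgdy'
Operation: reverse character order
Original order: 'z' -> 'z' -> 'g' -> 'v' -> 'g' -> 'd' -> 'y'
Reversed order: 'y' -> 'd' -> 'g' -> 'v' -> 'g' -> 'z' -> 'z'
Result: ydgvgzz


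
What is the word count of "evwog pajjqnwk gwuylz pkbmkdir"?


Input string: 'evwog pajjqnwk gwuylz pkbmkdir'
Operation: split by spaces
Words found: 'evwog', 'pajjqnwk', 'gwuylz', 'pkbmkdir'
Word count: 4


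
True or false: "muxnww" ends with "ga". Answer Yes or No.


Input string: 'muxnww'
Suffix to check: 'ga'
Last 2 characters of input: 'ww'
Match: False
Result: No


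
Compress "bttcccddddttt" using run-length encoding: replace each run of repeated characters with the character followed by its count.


Input: 'bttcccddddttt'
Operation: identify consecutive runs
Runs: 'b' -> b1, 'tt' -> t2, 'ccc' -> c3, 'dddd' -> d4, 'ttt' -> t3
Encoded: b1t2c3d4t3


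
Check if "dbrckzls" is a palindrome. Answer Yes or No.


Input string: 'dbrckzls'
Reversed: 'slzkcrbd'
Compare pairs: s[0]='d' vs s[7]='s' (mismatch), s[1]='b' vs s[6]='l' (mismatch), s[2]='r' vs s[5]='z' (mismatch), s[3]='c' vs s[4]='k' (mismatch)
Palindrome: No


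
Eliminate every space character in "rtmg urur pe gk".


Input string: 'rtmg urur pe gk'
Operation: remove all spaces
Words: 'rtmg', 'urur', 'pe', 'gk'
Join without spaces: rtmgururpegk


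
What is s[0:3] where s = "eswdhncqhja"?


Input string: 'eswdhncqhja'
Operation: slice [0:3]
Extract characters: s[0]='e', s[1]='s', s[2]='w'
Result: esw


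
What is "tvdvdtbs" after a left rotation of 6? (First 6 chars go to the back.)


Input: 'tvdvdtbs', shift = 6
Operation: split at index 6 and swap parts
Front part s[0:6] = 'tvdvdt'
Back part s[6:] = 'bs'
Rotated = back + front = 'bs' + 'tvdvdt'
Result: bstvdvdt


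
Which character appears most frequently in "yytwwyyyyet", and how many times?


Input: 'yytwwyyyyet'
Operation: tally each character
Counts: 'e':1, 't':2, 'w':2, 'y':6
Maximum: 'y' appears 6 times


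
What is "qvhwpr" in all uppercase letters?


Input string: 'qvhwpr'
Operation: convert each letter to uppercase
Mapping: 'q'->'Q', 'v'->'V', 'h'->'H', 'w'->'W', 'p'->'P', 'r'->'R'
Result: QVHWPR


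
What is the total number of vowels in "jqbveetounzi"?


Input string: 'jqbveetounzi'
Operation: count vowels (a, e, i, o, u)
Scan: s[0]='j', s[1]='q', s[2]='b', s[3]='v', s[4]='e' (vowel), s[5]='e' (vowel), s[6]='t', s[7]='o' (vowel), s[8]='u' (vowel), s[9]='n', s[10]='z', s[11]='i' (vowel)
Vowels found: 5
Result: 5


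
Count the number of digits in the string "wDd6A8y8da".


Input string: 'wDd6A8y8da'
Operation: count digit characters (0-9)
Scan: 'w', 'D', 'd', '6'(digit), 'A', '8'(digit), 'y', '8'(digit), 'd', 'a'
Digits found: 3
Result: 3


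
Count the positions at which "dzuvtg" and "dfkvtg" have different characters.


String 1: 'dzuvtg'
String 2: 'dfkvtg'
Compare each position: pos 0: 'd'=='d', pos 1: 'z'!='f', pos 2: 'u'!='k', pos 3: 'v'=='v', pos 4: 't'=='t', pos 5: 'g'=='g'
Differing positions: 2
Hamming distance: 2


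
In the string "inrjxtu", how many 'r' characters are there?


Input string: 'inrjxtu'
Target character: 'r'
Scan each position: s[2]='r'
Matches found at indices: 2
Total: 1


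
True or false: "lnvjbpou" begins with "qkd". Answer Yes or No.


Input string: 'lnvjbpou'
Prefix to check: 'qkd'
First 3 characters of input: 'lnv'
Match: False
Result: No


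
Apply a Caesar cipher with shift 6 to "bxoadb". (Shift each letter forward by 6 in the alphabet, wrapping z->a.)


Input: 'bxoadb', shift = 6
Operation: for each letter, (position + 6) mod 26
Mapping: 'b'(1+6=7)->'h', 'x'(23+6=29, 29 mod 26=3)->'d', 'o'(14+6=20)->'u', 'a'(0+6=6)->'g', 'd'(3+6=9)->'j', 'b'(1+6=7)->'h'
Result: hdugjh


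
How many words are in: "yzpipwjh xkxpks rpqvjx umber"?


Input string: 'yzpipwjh xkxpks rpqvjx umber'
Operation: split by spaces
Words found: 'yzpipwjh', 'xkxpks', 'rpqvjx', 'umber'
Word count: 4


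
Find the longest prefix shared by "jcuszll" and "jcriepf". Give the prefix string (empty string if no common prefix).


String 1: 'jcuszll'
String 2: 'jcriepf'
Compare position by position:
pos 0: 'j' vs 'j' match
pos 1: 'c' vs 'c' match
pos 2: 'u' vs 'r' differ -> stop
Longest common prefix: "jc" (length 2)


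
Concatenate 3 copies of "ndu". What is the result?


Input string: 'ndu'
Operation: repeat 3 times
Concatenation: 'ndu' + 'ndu' + 'ndu'
Result: ndundundu


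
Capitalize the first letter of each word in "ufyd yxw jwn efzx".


Input string: 'ufyd yxw jwn efzx'
Operation: capitalize first letter of each word
Word transformations: 'ufyd'->'Ufyd', 'yxw'->'Yxw', 'jwn'->'Jwn', 'efzx'->'Efzx'
Result: Ufyd Yxw Jwn Efzx


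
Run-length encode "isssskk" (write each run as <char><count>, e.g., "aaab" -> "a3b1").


Input: 'isssskk'
Operation: identify consecutive runs
Runs: 'i' -> i1, 'ssss' -> s4, 'kk' -> k2
Encoded: i1s4k2


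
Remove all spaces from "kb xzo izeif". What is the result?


Input string: 'kb xzo izeif'
Operation: remove all spaces
Words: 'kb', 'xzo', 'izeif'
Join without spaces: kbxzoizeif


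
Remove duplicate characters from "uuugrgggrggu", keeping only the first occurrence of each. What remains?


Input: 'uuugrgggrggu'
Operation: keep first occurrence of each character
Scan: s[0]='u' new -> keep; s[1]='u' seen -> skip; s[2]='u' seen -> skip; s[3]='g' new -> keep; s[4]='r' new -> keep; s[5]='g' seen -> skip; s[6]='g' seen -> skip; s[7]='g' seen -> skip; s[8]='r' seen -> skip; s[9]='g' seen -> skip; s[10]='g' seen -> skip; s[11]='u' seen -> skip
Result: ugr


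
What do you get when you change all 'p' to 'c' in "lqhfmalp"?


Input string: 'lqhfmalp'
Operation: replace 'p' with 'c'
Positions of 'p': 7
After replacement: lqhfmalc


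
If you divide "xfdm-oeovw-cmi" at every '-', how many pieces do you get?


Input string: 'xfdm-oeovw-cmi'
Delimiter: '-'
Split result: 'xfdm', 'oeovw', 'cmi'
Number of parts: 3


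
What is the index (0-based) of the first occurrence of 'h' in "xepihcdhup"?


Input string: 'xepihcdhup'
Target: 'h'
Scanning left to right: s[0]='x', s[1]='e', s[2]='p', s[3]='i', s[4]='h'
First match at index: 4


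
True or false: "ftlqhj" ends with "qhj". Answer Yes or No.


Input string: 'ftlqhj'
Suffix to check: 'qhj'
Last 3 characters of input: 'qhj'
Match: True
Result: Yes


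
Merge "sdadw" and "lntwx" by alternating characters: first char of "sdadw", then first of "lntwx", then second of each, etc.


String 1: 'sdadw'
String 2: 'lntwx'
Operation: alternate characters
Pairs: 's'+'l', 'd'+'n', 'a'+'t', 'd'+'w', 'w'+'x'
Result: sldnatdwwx


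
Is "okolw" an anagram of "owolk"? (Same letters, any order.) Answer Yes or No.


String 1: 'owolk' -> sorted: 'kloow'
String 2: 'okolw' -> sorted: 'kloow'
Compare sorted forms: 'kloow' == 'kloow'
Anagram: Yes


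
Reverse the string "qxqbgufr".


Input string: 'qxqbgufr'
Operation: reverse character order
Original order: 'q' -> 'x' -> 'q' -> 'b' -> 'g' -> 'u' -> 'f' -> 'r'
Reversed order: 'r' -> 'f' -> 'u' -> 'g' -> 'b' -> 'q' -> 'x' -> 'q'
Result: rfugbqxq


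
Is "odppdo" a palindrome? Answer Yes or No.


Input string: 'odppdo'
Reversed: 'odppdo'
Compare pairs: s[0]='o' vs s[5]='o' (match), s[1]='d' vs s[4]='d' (match), s[2]='p' vs s[3]='p' (match)
Palindrome: Yes


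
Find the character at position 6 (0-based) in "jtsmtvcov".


Input string: 'jtsmtvcov'
Operation: get character at index 6
Index mapping: s[0]='j', s[1]='t', s[2]='s', s[3]='m', s[4]='t', s[5]='v', s[6]='c'
Result: 'c'


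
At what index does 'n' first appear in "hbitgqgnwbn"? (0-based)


Input string: 'hbitgqgnwbn'
Target: 'n'
Scanning left to right: s[0]='h', s[1]='b', s[2]='i', s[3]='t', s[4]='g', s[5]='q', s[6]='g', s[7]='n'
First match at index: 7


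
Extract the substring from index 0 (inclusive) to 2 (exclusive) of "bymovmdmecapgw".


Input string: 'bymovmdmecapgw'
Operation: slice [0:2]
Extract characters: s[0]='b', s[1]='y'
Result: by


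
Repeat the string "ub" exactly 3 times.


Input string: 'ub'
Operation: repeat 3 times
Concatenation: 'ub' + 'ub' + 'ub'
Result: ububub


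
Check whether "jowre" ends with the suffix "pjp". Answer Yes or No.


Input string: 'jowre'
Suffix to check: 'pjp'
Last 3 characters of input: 'wre'
Match: False
Result: No


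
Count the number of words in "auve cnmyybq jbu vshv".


Input string: 'auve cnmyybq jbu vshv'
Operation: split by spaces
Words found: 'auve', 'cnmyybq', 'jbu', 'vshv'
Word count: 4


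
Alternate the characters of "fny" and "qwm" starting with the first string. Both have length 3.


String 1: 'fny'
String 2: 'qwm'
Operation: alternate characters
Pairs: 'f'+'q', 'n'+'w', 'y'+'m'
Result: fqnwym


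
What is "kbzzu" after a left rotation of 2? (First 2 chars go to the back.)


Input: 'kbzzu', shift = 2
Operation: split at index 2 and swap parts
Front part s[0:2] = 'kb'
Back part s[2:] = 'zzu'
Rotated = back + front = 'zzu' + 'kb'
Result: zzukb


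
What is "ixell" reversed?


Input string: 'ixell'
Operation: reverse character order
Original order: 'i' -> 'x' -> 'e' -> 'l' -> 'l'
Reversed order: 'l' -> 'l' -> 'e' -> 'x' -> 'i'
Result: llexi
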